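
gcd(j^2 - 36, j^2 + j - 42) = j - 6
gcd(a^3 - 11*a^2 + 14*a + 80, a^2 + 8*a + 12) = a + 2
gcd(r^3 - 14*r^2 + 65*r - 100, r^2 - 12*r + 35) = r - 5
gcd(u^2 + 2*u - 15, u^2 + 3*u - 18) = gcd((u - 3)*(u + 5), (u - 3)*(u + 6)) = u - 3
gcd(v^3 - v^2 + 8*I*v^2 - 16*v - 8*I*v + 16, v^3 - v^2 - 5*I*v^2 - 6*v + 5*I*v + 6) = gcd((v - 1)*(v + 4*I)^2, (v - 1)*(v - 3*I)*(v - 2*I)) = v - 1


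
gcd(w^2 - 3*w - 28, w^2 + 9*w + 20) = w + 4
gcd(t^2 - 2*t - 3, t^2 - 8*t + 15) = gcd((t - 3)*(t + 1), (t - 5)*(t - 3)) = t - 3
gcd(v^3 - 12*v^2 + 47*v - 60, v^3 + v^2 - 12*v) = v - 3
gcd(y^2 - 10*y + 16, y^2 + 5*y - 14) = y - 2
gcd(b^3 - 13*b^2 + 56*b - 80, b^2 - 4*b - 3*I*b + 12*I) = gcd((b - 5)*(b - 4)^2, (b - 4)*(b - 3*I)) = b - 4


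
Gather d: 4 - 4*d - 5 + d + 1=-3*d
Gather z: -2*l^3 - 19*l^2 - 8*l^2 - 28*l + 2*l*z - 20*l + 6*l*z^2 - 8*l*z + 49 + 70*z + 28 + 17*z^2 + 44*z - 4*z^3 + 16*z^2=-2*l^3 - 27*l^2 - 48*l - 4*z^3 + z^2*(6*l + 33) + z*(114 - 6*l) + 77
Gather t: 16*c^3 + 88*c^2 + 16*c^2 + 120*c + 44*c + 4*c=16*c^3 + 104*c^2 + 168*c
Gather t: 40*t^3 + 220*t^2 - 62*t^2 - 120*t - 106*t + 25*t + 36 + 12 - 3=40*t^3 + 158*t^2 - 201*t + 45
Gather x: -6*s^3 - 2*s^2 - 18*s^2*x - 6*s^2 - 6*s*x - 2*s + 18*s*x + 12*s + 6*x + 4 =-6*s^3 - 8*s^2 + 10*s + x*(-18*s^2 + 12*s + 6) + 4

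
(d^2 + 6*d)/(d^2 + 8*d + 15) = d*(d + 6)/(d^2 + 8*d + 15)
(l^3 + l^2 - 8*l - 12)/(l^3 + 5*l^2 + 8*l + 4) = (l - 3)/(l + 1)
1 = 1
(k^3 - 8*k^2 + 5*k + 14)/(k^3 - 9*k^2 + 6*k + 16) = (k - 7)/(k - 8)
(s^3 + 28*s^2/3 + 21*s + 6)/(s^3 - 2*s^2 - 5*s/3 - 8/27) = 9*(s^2 + 9*s + 18)/(9*s^2 - 21*s - 8)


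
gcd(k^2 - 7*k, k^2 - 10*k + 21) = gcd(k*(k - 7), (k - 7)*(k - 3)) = k - 7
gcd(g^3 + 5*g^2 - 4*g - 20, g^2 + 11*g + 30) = g + 5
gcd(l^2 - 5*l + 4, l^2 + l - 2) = l - 1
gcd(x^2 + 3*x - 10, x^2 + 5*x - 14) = x - 2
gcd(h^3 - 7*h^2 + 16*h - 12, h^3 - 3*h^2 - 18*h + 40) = h - 2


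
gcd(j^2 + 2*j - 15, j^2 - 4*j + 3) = j - 3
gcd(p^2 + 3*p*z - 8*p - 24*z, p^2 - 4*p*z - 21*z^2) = p + 3*z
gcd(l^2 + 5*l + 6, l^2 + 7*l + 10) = l + 2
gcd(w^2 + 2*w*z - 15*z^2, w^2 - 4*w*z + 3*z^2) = -w + 3*z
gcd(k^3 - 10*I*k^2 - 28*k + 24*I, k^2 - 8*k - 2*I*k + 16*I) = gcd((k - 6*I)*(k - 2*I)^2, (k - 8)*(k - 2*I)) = k - 2*I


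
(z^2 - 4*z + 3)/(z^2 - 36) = (z^2 - 4*z + 3)/(z^2 - 36)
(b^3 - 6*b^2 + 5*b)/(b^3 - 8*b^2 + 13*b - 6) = b*(b - 5)/(b^2 - 7*b + 6)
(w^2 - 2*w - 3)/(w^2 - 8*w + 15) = (w + 1)/(w - 5)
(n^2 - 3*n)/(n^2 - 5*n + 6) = n/(n - 2)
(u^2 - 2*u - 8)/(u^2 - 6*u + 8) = (u + 2)/(u - 2)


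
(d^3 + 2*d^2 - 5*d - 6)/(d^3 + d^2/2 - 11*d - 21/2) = 2*(d - 2)/(2*d - 7)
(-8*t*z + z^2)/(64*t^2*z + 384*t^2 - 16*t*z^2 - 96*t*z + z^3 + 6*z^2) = z/(-8*t*z - 48*t + z^2 + 6*z)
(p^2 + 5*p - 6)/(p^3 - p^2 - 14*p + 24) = (p^2 + 5*p - 6)/(p^3 - p^2 - 14*p + 24)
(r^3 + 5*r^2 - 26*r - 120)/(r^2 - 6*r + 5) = (r^2 + 10*r + 24)/(r - 1)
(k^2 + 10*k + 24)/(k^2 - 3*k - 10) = (k^2 + 10*k + 24)/(k^2 - 3*k - 10)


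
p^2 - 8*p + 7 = (p - 7)*(p - 1)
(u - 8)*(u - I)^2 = u^3 - 8*u^2 - 2*I*u^2 - u + 16*I*u + 8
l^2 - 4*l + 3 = (l - 3)*(l - 1)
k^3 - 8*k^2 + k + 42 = (k - 7)*(k - 3)*(k + 2)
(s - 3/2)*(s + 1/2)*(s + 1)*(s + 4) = s^4 + 4*s^3 - 7*s^2/4 - 31*s/4 - 3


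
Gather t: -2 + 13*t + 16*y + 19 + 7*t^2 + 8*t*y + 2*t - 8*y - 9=7*t^2 + t*(8*y + 15) + 8*y + 8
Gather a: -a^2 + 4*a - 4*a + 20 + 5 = 25 - a^2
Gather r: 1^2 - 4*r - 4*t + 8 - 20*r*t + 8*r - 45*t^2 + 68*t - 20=r*(4 - 20*t) - 45*t^2 + 64*t - 11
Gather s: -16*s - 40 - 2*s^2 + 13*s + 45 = -2*s^2 - 3*s + 5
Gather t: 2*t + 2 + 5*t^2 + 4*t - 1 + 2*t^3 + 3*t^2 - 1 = 2*t^3 + 8*t^2 + 6*t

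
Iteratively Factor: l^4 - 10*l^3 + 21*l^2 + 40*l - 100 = (l - 5)*(l^3 - 5*l^2 - 4*l + 20) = (l - 5)*(l + 2)*(l^2 - 7*l + 10) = (l - 5)^2*(l + 2)*(l - 2)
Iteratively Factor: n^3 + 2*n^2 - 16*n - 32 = (n - 4)*(n^2 + 6*n + 8) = (n - 4)*(n + 2)*(n + 4)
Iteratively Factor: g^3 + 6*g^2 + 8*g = (g)*(g^2 + 6*g + 8) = g*(g + 2)*(g + 4)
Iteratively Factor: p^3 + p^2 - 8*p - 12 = (p + 2)*(p^2 - p - 6) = (p - 3)*(p + 2)*(p + 2)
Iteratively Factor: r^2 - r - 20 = (r - 5)*(r + 4)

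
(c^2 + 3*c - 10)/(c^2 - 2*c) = (c + 5)/c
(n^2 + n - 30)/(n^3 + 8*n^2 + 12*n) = (n - 5)/(n*(n + 2))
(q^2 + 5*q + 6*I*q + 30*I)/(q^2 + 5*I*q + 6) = (q + 5)/(q - I)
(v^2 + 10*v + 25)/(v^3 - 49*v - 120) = (v + 5)/(v^2 - 5*v - 24)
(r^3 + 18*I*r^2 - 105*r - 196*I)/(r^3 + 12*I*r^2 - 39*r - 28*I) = (r + 7*I)/(r + I)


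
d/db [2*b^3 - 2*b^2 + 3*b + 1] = 6*b^2 - 4*b + 3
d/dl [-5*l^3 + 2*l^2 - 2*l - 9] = -15*l^2 + 4*l - 2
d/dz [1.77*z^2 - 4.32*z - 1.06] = 3.54*z - 4.32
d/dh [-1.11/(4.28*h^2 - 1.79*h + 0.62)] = (9.5016*h - 1.9869)/(4.28*h^2 - 1.79*h + 0.62)^2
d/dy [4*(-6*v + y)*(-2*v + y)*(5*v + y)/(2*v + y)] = 4*(-116*v^3 - 12*v^2*y + 3*v*y^2 + 2*y^3)/(4*v^2 + 4*v*y + y^2)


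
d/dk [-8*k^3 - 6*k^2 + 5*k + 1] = -24*k^2 - 12*k + 5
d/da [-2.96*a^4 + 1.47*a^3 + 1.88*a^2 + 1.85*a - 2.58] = -11.84*a^3 + 4.41*a^2 + 3.76*a + 1.85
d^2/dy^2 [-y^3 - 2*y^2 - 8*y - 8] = -6*y - 4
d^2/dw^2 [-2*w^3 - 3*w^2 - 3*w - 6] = -12*w - 6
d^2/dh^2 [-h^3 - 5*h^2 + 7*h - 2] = -6*h - 10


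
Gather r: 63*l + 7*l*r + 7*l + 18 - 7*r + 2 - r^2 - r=70*l - r^2 + r*(7*l - 8) + 20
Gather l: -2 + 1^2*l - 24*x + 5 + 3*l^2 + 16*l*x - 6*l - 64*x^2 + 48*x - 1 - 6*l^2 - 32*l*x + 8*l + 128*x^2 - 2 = -3*l^2 + l*(3 - 16*x) + 64*x^2 + 24*x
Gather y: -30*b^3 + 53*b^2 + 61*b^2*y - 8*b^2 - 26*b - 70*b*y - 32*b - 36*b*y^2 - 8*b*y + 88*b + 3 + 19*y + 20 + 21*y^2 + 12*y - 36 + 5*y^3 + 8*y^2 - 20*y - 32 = -30*b^3 + 45*b^2 + 30*b + 5*y^3 + y^2*(29 - 36*b) + y*(61*b^2 - 78*b + 11) - 45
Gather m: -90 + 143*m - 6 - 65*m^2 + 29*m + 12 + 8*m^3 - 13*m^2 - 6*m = 8*m^3 - 78*m^2 + 166*m - 84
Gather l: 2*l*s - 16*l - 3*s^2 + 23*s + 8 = l*(2*s - 16) - 3*s^2 + 23*s + 8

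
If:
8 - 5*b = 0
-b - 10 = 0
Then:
No Solution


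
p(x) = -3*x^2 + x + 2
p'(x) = 1 - 6*x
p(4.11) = -44.57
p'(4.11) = -23.66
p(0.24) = 2.07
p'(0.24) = -0.44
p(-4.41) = -60.75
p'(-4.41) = 27.46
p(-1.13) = -2.96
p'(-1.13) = 7.78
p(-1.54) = -6.65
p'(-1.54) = 10.24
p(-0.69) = -0.12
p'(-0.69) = 5.14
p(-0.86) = -1.08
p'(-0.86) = 6.16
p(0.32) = 2.01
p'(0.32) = -0.92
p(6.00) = -100.00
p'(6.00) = -35.00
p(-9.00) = -250.00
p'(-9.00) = 55.00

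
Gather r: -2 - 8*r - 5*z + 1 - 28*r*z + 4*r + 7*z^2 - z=r*(-28*z - 4) + 7*z^2 - 6*z - 1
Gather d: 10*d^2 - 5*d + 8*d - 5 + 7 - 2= 10*d^2 + 3*d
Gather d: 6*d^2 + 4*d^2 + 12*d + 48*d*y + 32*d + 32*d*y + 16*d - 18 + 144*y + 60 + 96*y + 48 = 10*d^2 + d*(80*y + 60) + 240*y + 90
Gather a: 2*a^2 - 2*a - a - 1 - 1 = 2*a^2 - 3*a - 2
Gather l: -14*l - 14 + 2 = -14*l - 12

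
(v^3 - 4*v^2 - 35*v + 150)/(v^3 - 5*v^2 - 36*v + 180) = (v - 5)/(v - 6)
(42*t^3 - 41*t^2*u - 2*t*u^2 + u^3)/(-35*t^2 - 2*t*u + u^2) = (-6*t^2 + 5*t*u + u^2)/(5*t + u)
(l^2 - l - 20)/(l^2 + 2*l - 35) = (l + 4)/(l + 7)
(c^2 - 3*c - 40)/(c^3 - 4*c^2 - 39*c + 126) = (c^2 - 3*c - 40)/(c^3 - 4*c^2 - 39*c + 126)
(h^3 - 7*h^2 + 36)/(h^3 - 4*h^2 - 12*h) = (h - 3)/h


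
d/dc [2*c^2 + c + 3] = 4*c + 1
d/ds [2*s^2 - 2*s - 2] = 4*s - 2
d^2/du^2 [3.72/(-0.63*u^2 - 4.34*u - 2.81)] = (2.952936*u^2 + 20.342448*u - 3.72*(1.26*u + 4.34)*(2.52*u + 8.68) + 13.171032)/(0.63*u^2 + 4.34*u + 2.81)^3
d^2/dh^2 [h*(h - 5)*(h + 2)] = 6*h - 6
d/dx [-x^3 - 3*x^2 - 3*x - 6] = -3*x^2 - 6*x - 3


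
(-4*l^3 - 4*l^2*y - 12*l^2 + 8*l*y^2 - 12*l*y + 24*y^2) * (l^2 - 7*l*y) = -4*l^5 + 24*l^4*y - 12*l^4 + 36*l^3*y^2 + 72*l^3*y - 56*l^2*y^3 + 108*l^2*y^2 - 168*l*y^3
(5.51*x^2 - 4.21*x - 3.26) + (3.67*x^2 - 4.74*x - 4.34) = 9.18*x^2 - 8.95*x - 7.6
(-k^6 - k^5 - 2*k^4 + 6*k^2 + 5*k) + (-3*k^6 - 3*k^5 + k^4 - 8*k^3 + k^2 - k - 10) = -4*k^6 - 4*k^5 - k^4 - 8*k^3 + 7*k^2 + 4*k - 10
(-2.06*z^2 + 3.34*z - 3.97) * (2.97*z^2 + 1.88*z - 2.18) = -6.1182*z^4 + 6.047*z^3 - 1.0209*z^2 - 14.7448*z + 8.6546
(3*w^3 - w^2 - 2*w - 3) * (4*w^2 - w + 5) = 12*w^5 - 7*w^4 + 8*w^3 - 15*w^2 - 7*w - 15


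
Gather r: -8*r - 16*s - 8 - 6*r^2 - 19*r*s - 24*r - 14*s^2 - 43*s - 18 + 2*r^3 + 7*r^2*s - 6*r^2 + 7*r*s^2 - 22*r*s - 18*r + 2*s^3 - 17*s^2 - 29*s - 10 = 2*r^3 + r^2*(7*s - 12) + r*(7*s^2 - 41*s - 50) + 2*s^3 - 31*s^2 - 88*s - 36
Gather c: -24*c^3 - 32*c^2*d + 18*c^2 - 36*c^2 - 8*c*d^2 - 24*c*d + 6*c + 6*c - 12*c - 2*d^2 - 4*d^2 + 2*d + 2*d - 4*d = -24*c^3 + c^2*(-32*d - 18) + c*(-8*d^2 - 24*d) - 6*d^2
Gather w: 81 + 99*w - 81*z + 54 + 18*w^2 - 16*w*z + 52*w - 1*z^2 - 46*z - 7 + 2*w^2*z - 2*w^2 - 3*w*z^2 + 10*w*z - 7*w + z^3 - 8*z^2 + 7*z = w^2*(2*z + 16) + w*(-3*z^2 - 6*z + 144) + z^3 - 9*z^2 - 120*z + 128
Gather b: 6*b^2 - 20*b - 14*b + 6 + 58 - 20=6*b^2 - 34*b + 44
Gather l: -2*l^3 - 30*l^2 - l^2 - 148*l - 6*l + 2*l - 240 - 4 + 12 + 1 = -2*l^3 - 31*l^2 - 152*l - 231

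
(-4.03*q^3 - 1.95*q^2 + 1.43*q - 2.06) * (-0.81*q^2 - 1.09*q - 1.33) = 3.2643*q^5 + 5.9722*q^4 + 6.3271*q^3 + 2.7034*q^2 + 0.3435*q + 2.7398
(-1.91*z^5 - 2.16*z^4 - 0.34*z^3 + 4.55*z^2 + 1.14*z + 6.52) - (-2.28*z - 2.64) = -1.91*z^5 - 2.16*z^4 - 0.34*z^3 + 4.55*z^2 + 3.42*z + 9.16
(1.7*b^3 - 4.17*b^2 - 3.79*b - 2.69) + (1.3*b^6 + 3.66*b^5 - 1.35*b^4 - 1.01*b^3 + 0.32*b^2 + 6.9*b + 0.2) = 1.3*b^6 + 3.66*b^5 - 1.35*b^4 + 0.69*b^3 - 3.85*b^2 + 3.11*b - 2.49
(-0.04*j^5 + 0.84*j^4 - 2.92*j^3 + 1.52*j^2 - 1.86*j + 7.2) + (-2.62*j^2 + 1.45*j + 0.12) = -0.04*j^5 + 0.84*j^4 - 2.92*j^3 - 1.1*j^2 - 0.41*j + 7.32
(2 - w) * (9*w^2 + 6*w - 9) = -9*w^3 + 12*w^2 + 21*w - 18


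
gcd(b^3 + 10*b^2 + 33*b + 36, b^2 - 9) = b + 3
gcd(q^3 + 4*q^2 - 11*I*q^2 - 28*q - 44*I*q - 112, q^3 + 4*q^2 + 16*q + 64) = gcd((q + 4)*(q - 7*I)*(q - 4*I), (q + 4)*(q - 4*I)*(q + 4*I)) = q^2 + q*(4 - 4*I) - 16*I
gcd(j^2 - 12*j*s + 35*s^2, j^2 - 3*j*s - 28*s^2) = -j + 7*s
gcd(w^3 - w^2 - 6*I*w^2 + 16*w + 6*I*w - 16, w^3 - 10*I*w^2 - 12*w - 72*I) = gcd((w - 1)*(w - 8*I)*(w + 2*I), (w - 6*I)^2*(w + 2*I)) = w + 2*I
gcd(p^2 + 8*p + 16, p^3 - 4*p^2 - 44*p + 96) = 1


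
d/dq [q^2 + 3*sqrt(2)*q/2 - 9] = 2*q + 3*sqrt(2)/2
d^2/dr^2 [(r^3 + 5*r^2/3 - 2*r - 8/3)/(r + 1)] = 2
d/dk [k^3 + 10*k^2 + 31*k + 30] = 3*k^2 + 20*k + 31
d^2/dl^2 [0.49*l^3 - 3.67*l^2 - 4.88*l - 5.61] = 2.94*l - 7.34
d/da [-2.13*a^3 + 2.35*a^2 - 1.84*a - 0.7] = -6.39*a^2 + 4.7*a - 1.84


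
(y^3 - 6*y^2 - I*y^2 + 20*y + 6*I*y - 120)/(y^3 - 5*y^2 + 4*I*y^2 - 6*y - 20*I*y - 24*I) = (y - 5*I)/(y + 1)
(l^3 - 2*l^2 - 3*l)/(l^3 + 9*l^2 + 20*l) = (l^2 - 2*l - 3)/(l^2 + 9*l + 20)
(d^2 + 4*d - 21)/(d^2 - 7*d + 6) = (d^2 + 4*d - 21)/(d^2 - 7*d + 6)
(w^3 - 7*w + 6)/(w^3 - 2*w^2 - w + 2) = (w + 3)/(w + 1)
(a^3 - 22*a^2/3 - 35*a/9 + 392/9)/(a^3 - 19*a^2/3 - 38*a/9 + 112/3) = (a - 7)/(a - 6)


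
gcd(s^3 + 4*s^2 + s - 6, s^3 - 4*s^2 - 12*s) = s + 2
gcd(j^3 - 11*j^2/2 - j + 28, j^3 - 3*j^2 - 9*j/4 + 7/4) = j - 7/2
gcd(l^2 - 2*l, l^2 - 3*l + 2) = l - 2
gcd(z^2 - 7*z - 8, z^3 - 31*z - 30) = z + 1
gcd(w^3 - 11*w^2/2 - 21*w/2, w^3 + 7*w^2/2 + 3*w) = w^2 + 3*w/2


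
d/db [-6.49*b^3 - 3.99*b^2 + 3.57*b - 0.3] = -19.47*b^2 - 7.98*b + 3.57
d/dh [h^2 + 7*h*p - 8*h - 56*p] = 2*h + 7*p - 8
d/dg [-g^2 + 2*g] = 2 - 2*g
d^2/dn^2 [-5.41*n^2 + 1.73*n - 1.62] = -10.8200000000000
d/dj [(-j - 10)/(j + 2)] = 8/(j + 2)^2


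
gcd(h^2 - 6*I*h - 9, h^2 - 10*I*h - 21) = h - 3*I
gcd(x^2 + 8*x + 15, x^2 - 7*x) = 1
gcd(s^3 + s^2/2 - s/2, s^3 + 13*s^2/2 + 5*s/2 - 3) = s^2 + s/2 - 1/2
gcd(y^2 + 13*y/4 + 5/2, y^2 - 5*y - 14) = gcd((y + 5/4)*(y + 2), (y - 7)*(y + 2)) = y + 2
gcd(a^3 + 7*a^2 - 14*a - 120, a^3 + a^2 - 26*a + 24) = a^2 + 2*a - 24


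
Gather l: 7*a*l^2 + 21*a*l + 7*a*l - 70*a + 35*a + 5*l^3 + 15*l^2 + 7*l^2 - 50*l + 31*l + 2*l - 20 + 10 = -35*a + 5*l^3 + l^2*(7*a + 22) + l*(28*a - 17) - 10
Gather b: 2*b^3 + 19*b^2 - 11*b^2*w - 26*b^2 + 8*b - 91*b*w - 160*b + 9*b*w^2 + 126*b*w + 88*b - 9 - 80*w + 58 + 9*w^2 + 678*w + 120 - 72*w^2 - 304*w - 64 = 2*b^3 + b^2*(-11*w - 7) + b*(9*w^2 + 35*w - 64) - 63*w^2 + 294*w + 105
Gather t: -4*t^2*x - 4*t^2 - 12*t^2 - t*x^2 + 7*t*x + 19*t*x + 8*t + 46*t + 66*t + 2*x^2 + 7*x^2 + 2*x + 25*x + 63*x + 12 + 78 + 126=t^2*(-4*x - 16) + t*(-x^2 + 26*x + 120) + 9*x^2 + 90*x + 216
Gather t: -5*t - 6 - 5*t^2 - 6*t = -5*t^2 - 11*t - 6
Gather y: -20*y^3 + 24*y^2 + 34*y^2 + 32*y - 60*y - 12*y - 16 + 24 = -20*y^3 + 58*y^2 - 40*y + 8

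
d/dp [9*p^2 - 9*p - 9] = 18*p - 9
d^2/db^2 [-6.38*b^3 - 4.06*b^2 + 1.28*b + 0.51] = -38.28*b - 8.12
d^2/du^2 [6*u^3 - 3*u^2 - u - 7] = 36*u - 6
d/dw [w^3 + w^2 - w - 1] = 3*w^2 + 2*w - 1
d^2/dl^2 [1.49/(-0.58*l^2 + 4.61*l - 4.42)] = (1.002472*l^2 - 7.967924*l - 1.49*(1.16*l - 4.61)*(2.32*l - 9.22) + 7.639528)/(0.58*l^2 - 4.61*l + 4.42)^3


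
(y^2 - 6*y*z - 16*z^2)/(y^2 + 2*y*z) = (y - 8*z)/y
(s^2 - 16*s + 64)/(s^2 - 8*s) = (s - 8)/s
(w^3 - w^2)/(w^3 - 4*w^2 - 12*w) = w*(1 - w)/(-w^2 + 4*w + 12)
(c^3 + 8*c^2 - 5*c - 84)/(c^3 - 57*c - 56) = (c^2 + c - 12)/(c^2 - 7*c - 8)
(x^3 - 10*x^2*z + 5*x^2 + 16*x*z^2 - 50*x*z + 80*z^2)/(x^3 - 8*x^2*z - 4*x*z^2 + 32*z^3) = (x + 5)/(x + 2*z)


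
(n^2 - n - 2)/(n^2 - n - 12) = (-n^2 + n + 2)/(-n^2 + n + 12)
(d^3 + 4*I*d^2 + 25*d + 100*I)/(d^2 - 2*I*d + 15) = (d^2 + 9*I*d - 20)/(d + 3*I)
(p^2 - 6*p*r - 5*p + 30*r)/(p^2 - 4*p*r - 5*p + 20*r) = (p - 6*r)/(p - 4*r)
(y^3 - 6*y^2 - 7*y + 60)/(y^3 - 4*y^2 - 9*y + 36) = (y - 5)/(y - 3)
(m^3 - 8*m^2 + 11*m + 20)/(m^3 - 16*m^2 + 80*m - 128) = (m^2 - 4*m - 5)/(m^2 - 12*m + 32)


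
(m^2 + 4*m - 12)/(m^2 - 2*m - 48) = (m - 2)/(m - 8)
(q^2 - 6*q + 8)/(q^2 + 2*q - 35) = (q^2 - 6*q + 8)/(q^2 + 2*q - 35)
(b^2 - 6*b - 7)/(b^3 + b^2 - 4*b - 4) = (b - 7)/(b^2 - 4)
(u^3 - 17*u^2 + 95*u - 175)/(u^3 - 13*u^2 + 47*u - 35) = (u - 5)/(u - 1)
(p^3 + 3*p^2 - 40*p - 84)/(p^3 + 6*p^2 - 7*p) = (p^2 - 4*p - 12)/(p*(p - 1))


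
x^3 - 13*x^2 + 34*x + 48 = (x - 8)*(x - 6)*(x + 1)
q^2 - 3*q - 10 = (q - 5)*(q + 2)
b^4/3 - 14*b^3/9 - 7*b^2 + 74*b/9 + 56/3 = (b/3 + 1)*(b - 7)*(b - 2)*(b + 4/3)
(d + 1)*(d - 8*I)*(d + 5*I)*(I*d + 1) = I*d^4 + 4*d^3 + I*d^3 + 4*d^2 + 37*I*d^2 + 40*d + 37*I*d + 40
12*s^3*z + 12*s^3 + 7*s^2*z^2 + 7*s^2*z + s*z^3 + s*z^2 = (3*s + z)*(4*s + z)*(s*z + s)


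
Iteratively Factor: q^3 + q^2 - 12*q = (q)*(q^2 + q - 12) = q*(q + 4)*(q - 3)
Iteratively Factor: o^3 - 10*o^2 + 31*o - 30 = (o - 2)*(o^2 - 8*o + 15) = (o - 3)*(o - 2)*(o - 5)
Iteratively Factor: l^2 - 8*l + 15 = (l - 5)*(l - 3)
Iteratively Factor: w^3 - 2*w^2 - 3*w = (w - 3)*(w^2 + w) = w*(w - 3)*(w + 1)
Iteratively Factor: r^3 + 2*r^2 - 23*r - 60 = (r - 5)*(r^2 + 7*r + 12) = (r - 5)*(r + 4)*(r + 3)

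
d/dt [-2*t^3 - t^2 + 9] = 2*t*(-3*t - 1)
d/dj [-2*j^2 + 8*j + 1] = 8 - 4*j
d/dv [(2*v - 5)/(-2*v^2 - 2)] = (-v^2 + v*(2*v - 5) - 1)/(v^2 + 1)^2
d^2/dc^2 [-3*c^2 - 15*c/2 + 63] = -6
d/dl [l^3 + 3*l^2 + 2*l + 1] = 3*l^2 + 6*l + 2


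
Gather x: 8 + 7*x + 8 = 7*x + 16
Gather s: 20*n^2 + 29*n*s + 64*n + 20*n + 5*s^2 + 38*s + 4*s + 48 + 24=20*n^2 + 84*n + 5*s^2 + s*(29*n + 42) + 72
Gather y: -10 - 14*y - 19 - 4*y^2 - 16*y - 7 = -4*y^2 - 30*y - 36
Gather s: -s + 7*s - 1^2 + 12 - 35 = 6*s - 24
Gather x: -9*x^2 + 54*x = -9*x^2 + 54*x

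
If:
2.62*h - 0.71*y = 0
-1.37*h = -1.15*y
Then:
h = 0.00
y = 0.00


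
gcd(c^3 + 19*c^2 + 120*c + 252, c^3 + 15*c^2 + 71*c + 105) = c + 7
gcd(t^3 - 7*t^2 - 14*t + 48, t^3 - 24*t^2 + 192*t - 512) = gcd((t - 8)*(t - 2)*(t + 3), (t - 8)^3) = t - 8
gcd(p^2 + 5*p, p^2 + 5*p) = p^2 + 5*p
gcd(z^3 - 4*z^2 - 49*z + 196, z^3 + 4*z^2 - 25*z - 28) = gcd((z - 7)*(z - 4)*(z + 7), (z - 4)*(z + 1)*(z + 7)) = z^2 + 3*z - 28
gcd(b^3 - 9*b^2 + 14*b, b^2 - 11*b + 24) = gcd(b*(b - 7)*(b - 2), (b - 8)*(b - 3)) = 1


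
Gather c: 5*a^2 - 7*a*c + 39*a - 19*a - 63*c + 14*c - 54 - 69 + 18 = 5*a^2 + 20*a + c*(-7*a - 49) - 105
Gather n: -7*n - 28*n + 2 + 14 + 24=40 - 35*n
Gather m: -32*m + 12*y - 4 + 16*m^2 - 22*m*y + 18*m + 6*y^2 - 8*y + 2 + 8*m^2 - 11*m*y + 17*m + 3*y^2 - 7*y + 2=24*m^2 + m*(3 - 33*y) + 9*y^2 - 3*y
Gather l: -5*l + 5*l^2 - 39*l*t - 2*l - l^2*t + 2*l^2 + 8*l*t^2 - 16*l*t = l^2*(7 - t) + l*(8*t^2 - 55*t - 7)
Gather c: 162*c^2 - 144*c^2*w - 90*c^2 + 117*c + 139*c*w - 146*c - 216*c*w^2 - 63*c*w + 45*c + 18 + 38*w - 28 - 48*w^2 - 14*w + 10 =c^2*(72 - 144*w) + c*(-216*w^2 + 76*w + 16) - 48*w^2 + 24*w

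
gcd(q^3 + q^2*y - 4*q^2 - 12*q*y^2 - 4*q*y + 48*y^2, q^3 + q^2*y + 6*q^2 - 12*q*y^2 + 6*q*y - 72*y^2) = -q^2 - q*y + 12*y^2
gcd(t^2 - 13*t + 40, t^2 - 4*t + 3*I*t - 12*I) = 1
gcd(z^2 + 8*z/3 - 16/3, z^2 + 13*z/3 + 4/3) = z + 4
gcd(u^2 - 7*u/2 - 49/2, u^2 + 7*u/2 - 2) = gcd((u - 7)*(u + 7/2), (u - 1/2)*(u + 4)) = 1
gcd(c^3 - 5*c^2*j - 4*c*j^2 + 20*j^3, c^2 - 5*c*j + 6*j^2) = c - 2*j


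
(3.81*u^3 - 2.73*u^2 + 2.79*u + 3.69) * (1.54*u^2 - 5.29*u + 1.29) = 5.8674*u^5 - 24.3591*u^4 + 23.6532*u^3 - 12.5982*u^2 - 15.921*u + 4.7601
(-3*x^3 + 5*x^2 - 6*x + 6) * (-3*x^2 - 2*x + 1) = 9*x^5 - 9*x^4 + 5*x^3 - x^2 - 18*x + 6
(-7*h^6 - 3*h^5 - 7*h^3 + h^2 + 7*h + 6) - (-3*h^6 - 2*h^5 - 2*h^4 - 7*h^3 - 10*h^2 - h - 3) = -4*h^6 - h^5 + 2*h^4 + 11*h^2 + 8*h + 9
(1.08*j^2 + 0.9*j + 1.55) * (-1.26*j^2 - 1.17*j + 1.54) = -1.3608*j^4 - 2.3976*j^3 - 1.3428*j^2 - 0.4275*j + 2.387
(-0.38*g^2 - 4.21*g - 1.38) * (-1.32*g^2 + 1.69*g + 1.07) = 0.5016*g^4 + 4.915*g^3 - 5.6999*g^2 - 6.8369*g - 1.4766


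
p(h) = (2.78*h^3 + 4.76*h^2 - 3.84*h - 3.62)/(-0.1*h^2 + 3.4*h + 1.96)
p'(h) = (0.2*h - 3.4)*(2.78*h^3 + 4.76*h^2 - 3.84*h - 3.62)/(-0.1*h^2 + 3.4*h + 1.96)^2 + (8.34*h^2 + 9.52*h - 3.84)/(-0.1*h^2 + 3.4*h + 1.96) = (-0.278*h^4 + 18.904*h^3 + 32.1464*h^2 + 17.9352*h + 4.7816)/(0.01*h^4 - 0.68*h^3 + 11.168*h^2 + 13.328*h + 3.8416)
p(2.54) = 6.32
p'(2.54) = 5.61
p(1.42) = 1.29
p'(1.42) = 3.41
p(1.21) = 0.61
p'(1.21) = 3.03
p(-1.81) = -0.54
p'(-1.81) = -1.83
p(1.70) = 2.32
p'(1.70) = 3.94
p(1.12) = 0.35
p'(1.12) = 2.87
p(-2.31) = 0.56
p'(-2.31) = -2.57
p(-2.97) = 2.56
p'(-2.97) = -3.46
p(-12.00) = 76.56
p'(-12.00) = -12.00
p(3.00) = 9.13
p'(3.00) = 6.59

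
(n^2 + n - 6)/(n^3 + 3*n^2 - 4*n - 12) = 1/(n + 2)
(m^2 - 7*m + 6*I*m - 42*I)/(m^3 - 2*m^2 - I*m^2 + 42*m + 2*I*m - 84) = (m - 7)/(m^2 - m*(2 + 7*I) + 14*I)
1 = 1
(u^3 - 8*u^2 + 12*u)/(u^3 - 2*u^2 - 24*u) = (u - 2)/(u + 4)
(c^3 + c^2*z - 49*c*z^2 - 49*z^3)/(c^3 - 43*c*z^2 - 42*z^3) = (c + 7*z)/(c + 6*z)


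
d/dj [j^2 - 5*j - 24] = 2*j - 5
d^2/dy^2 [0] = 0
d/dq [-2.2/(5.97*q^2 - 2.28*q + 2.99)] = (26.268*q - 5.016)/(5.97*q^2 - 2.28*q + 2.99)^2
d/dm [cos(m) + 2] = -sin(m)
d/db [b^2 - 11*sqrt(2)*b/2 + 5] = 2*b - 11*sqrt(2)/2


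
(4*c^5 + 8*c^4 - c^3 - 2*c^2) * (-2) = -8*c^5 - 16*c^4 + 2*c^3 + 4*c^2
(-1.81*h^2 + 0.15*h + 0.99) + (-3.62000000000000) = -1.81*h^2 + 0.15*h - 2.63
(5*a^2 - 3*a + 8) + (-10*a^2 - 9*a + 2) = -5*a^2 - 12*a + 10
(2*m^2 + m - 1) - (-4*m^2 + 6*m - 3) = 6*m^2 - 5*m + 2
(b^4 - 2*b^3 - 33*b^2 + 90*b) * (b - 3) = b^5 - 5*b^4 - 27*b^3 + 189*b^2 - 270*b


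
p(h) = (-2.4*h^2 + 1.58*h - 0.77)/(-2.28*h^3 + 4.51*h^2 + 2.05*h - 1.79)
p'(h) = (1.58 - 4.8*h)/(-2.28*h^3 + 4.51*h^2 + 2.05*h - 1.79) + (-2.4*h^2 + 1.58*h - 0.77)*(6.84*h^2 - 9.02*h - 2.05)/(-2.28*h^3 + 4.51*h^2 + 2.05*h - 1.79)^2 = (-5.472*h^4 + 7.2048*h^3 - 17.3126*h^2 + 15.5374*h - 1.2497)/(5.1984*h^6 - 20.5656*h^5 + 10.9921*h^4 + 26.6534*h^3 - 11.9433*h^2 - 7.339*h + 3.2041)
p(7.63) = 0.17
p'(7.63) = -0.03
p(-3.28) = -0.26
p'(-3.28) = -0.08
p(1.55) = -1.10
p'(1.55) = -1.69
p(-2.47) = -0.35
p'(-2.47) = -0.15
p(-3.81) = -0.23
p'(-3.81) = -0.06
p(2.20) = -32.88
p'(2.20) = -1393.76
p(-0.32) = 0.80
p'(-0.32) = -2.27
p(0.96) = -0.63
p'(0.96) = -0.10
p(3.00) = 1.06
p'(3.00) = -1.30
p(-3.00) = -0.29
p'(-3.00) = -0.09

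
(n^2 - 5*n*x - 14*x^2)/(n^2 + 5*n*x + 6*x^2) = (n - 7*x)/(n + 3*x)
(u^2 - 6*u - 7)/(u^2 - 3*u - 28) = (u + 1)/(u + 4)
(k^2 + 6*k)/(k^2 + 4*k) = (k + 6)/(k + 4)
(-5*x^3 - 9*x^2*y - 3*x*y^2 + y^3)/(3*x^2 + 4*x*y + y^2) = (-5*x^2 - 4*x*y + y^2)/(3*x + y)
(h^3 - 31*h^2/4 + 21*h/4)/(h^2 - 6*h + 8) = h*(4*h^2 - 31*h + 21)/(4*(h^2 - 6*h + 8))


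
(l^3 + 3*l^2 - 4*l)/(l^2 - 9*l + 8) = l*(l + 4)/(l - 8)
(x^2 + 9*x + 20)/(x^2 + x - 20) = (x + 4)/(x - 4)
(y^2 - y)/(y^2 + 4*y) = (y - 1)/(y + 4)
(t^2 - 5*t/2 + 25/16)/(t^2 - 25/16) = (4*t - 5)/(4*t + 5)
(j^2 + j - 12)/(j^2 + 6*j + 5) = (j^2 + j - 12)/(j^2 + 6*j + 5)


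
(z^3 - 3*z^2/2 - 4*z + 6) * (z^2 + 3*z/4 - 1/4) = z^5 - 3*z^4/4 - 43*z^3/8 + 27*z^2/8 + 11*z/2 - 3/2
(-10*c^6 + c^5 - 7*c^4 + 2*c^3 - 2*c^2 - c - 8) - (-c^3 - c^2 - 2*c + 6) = -10*c^6 + c^5 - 7*c^4 + 3*c^3 - c^2 + c - 14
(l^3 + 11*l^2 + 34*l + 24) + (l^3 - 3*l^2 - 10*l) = 2*l^3 + 8*l^2 + 24*l + 24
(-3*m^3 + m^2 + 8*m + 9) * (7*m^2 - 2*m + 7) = -21*m^5 + 13*m^4 + 33*m^3 + 54*m^2 + 38*m + 63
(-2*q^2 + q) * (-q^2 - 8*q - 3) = 2*q^4 + 15*q^3 - 2*q^2 - 3*q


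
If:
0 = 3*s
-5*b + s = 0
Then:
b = 0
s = 0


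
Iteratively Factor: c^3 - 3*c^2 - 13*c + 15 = (c - 1)*(c^2 - 2*c - 15) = (c - 5)*(c - 1)*(c + 3)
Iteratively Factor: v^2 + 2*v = (v + 2)*(v)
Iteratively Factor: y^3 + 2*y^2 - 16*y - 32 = (y + 4)*(y^2 - 2*y - 8) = (y + 2)*(y + 4)*(y - 4)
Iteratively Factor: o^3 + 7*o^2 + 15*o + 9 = (o + 1)*(o^2 + 6*o + 9) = (o + 1)*(o + 3)*(o + 3)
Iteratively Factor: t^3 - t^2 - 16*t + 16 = (t - 4)*(t^2 + 3*t - 4) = (t - 4)*(t + 4)*(t - 1)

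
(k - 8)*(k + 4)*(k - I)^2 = k^4 - 4*k^3 - 2*I*k^3 - 33*k^2 + 8*I*k^2 + 4*k + 64*I*k + 32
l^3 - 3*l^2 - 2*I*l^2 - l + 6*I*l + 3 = (l - 3)*(l - I)^2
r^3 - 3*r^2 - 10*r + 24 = (r - 4)*(r - 2)*(r + 3)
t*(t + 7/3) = t^2 + 7*t/3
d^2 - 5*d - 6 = (d - 6)*(d + 1)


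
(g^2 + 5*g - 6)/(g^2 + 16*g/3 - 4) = 3*(g - 1)/(3*g - 2)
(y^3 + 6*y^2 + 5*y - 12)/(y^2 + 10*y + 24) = (y^2 + 2*y - 3)/(y + 6)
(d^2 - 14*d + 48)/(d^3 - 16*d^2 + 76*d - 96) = 1/(d - 2)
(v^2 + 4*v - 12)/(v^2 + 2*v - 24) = (v - 2)/(v - 4)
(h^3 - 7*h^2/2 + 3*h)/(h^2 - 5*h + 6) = h*(2*h - 3)/(2*(h - 3))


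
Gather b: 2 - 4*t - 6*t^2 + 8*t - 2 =-6*t^2 + 4*t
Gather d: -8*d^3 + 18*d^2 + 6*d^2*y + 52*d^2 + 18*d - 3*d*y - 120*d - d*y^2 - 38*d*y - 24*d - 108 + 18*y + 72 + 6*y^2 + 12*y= -8*d^3 + d^2*(6*y + 70) + d*(-y^2 - 41*y - 126) + 6*y^2 + 30*y - 36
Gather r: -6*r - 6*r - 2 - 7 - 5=-12*r - 14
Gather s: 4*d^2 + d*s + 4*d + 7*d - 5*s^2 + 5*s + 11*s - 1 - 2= 4*d^2 + 11*d - 5*s^2 + s*(d + 16) - 3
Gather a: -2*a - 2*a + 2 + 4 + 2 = 8 - 4*a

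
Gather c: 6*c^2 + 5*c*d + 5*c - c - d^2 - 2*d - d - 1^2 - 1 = 6*c^2 + c*(5*d + 4) - d^2 - 3*d - 2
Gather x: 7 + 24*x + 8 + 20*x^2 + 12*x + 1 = 20*x^2 + 36*x + 16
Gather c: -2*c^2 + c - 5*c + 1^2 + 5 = -2*c^2 - 4*c + 6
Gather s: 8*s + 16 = 8*s + 16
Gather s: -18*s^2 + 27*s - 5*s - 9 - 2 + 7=-18*s^2 + 22*s - 4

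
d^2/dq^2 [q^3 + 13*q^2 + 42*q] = 6*q + 26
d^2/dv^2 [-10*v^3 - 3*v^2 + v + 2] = -60*v - 6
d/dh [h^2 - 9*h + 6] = 2*h - 9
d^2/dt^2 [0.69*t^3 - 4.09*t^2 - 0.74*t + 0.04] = 4.14*t - 8.18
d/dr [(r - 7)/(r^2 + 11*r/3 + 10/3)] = 9*(-r^2 + 14*r + 29)/(9*r^4 + 66*r^3 + 181*r^2 + 220*r + 100)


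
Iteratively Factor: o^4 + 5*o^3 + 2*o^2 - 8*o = (o + 2)*(o^3 + 3*o^2 - 4*o) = o*(o + 2)*(o^2 + 3*o - 4) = o*(o + 2)*(o + 4)*(o - 1)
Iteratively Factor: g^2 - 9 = (g - 3)*(g + 3)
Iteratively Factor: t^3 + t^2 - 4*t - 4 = (t + 1)*(t^2 - 4) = (t + 1)*(t + 2)*(t - 2)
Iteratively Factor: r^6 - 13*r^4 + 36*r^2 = (r)*(r^5 - 13*r^3 + 36*r) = r^2*(r^4 - 13*r^2 + 36) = r^2*(r + 2)*(r^3 - 2*r^2 - 9*r + 18) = r^2*(r - 3)*(r + 2)*(r^2 + r - 6) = r^2*(r - 3)*(r - 2)*(r + 2)*(r + 3)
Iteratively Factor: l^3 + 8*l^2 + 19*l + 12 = (l + 4)*(l^2 + 4*l + 3) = (l + 1)*(l + 4)*(l + 3)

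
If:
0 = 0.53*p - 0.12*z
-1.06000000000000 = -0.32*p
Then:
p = 3.31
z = 14.63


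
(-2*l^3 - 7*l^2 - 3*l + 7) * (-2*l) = 4*l^4 + 14*l^3 + 6*l^2 - 14*l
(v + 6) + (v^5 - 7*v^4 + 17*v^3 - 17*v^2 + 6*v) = v^5 - 7*v^4 + 17*v^3 - 17*v^2 + 7*v + 6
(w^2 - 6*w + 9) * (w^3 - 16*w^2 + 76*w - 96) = w^5 - 22*w^4 + 181*w^3 - 696*w^2 + 1260*w - 864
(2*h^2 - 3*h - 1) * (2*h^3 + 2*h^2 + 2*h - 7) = 4*h^5 - 2*h^4 - 4*h^3 - 22*h^2 + 19*h + 7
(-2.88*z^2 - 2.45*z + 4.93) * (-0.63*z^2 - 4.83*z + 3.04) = 1.8144*z^4 + 15.4539*z^3 - 0.0275999999999996*z^2 - 31.2599*z + 14.9872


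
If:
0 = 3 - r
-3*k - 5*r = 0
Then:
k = -5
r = 3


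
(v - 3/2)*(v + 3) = v^2 + 3*v/2 - 9/2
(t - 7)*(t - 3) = t^2 - 10*t + 21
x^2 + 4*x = x*(x + 4)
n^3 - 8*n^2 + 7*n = n*(n - 7)*(n - 1)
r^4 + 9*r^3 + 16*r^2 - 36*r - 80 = (r - 2)*(r + 2)*(r + 4)*(r + 5)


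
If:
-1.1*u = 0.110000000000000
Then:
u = -0.10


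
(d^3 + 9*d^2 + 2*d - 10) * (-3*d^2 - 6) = -3*d^5 - 27*d^4 - 12*d^3 - 24*d^2 - 12*d + 60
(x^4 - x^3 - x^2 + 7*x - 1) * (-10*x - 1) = -10*x^5 + 9*x^4 + 11*x^3 - 69*x^2 + 3*x + 1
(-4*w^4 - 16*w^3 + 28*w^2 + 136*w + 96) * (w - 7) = -4*w^5 + 12*w^4 + 140*w^3 - 60*w^2 - 856*w - 672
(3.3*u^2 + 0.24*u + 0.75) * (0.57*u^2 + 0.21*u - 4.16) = 1.881*u^4 + 0.8298*u^3 - 13.2501*u^2 - 0.8409*u - 3.12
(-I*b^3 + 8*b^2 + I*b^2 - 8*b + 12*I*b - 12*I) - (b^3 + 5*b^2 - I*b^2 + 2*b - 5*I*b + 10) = -b^3 - I*b^3 + 3*b^2 + 2*I*b^2 - 10*b + 17*I*b - 10 - 12*I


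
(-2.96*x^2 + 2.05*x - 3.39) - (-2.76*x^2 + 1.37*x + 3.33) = -0.2*x^2 + 0.68*x - 6.72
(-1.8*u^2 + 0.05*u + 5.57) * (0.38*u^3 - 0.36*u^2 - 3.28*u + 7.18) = -0.684*u^5 + 0.667*u^4 + 8.0026*u^3 - 15.0932*u^2 - 17.9106*u + 39.9926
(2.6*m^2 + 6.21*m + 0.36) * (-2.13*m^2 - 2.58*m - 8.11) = -5.538*m^4 - 19.9353*m^3 - 37.8746*m^2 - 51.2919*m - 2.9196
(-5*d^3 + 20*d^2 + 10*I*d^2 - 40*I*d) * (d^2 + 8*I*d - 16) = -5*d^5 + 20*d^4 - 30*I*d^4 + 120*I*d^3 - 160*I*d^2 + 640*I*d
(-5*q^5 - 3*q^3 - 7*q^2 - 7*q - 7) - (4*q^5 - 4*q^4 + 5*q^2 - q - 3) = -9*q^5 + 4*q^4 - 3*q^3 - 12*q^2 - 6*q - 4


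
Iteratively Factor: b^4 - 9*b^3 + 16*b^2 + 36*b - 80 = (b + 2)*(b^3 - 11*b^2 + 38*b - 40) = (b - 5)*(b + 2)*(b^2 - 6*b + 8) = (b - 5)*(b - 4)*(b + 2)*(b - 2)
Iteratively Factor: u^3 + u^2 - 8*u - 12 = (u - 3)*(u^2 + 4*u + 4) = (u - 3)*(u + 2)*(u + 2)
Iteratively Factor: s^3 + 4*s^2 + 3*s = (s)*(s^2 + 4*s + 3) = s*(s + 1)*(s + 3)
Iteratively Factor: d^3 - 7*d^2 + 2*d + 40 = (d + 2)*(d^2 - 9*d + 20) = (d - 4)*(d + 2)*(d - 5)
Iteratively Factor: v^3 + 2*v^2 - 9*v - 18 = (v - 3)*(v^2 + 5*v + 6) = (v - 3)*(v + 2)*(v + 3)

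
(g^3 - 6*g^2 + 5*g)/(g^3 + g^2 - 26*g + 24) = g*(g - 5)/(g^2 + 2*g - 24)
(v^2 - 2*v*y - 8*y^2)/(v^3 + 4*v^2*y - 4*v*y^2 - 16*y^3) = (-v + 4*y)/(-v^2 - 2*v*y + 8*y^2)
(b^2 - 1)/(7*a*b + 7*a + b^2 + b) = (b - 1)/(7*a + b)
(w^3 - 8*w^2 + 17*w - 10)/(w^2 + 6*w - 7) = (w^2 - 7*w + 10)/(w + 7)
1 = 1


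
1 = 1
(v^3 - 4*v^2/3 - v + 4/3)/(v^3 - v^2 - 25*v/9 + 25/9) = 3*(3*v^2 - v - 4)/(9*v^2 - 25)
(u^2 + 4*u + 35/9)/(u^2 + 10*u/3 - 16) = (9*u^2 + 36*u + 35)/(3*(3*u^2 + 10*u - 48))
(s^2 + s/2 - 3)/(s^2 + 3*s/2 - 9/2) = (s + 2)/(s + 3)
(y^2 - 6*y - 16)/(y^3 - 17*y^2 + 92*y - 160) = (y + 2)/(y^2 - 9*y + 20)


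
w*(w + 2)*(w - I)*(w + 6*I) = w^4 + 2*w^3 + 5*I*w^3 + 6*w^2 + 10*I*w^2 + 12*w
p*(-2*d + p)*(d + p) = -2*d^2*p - d*p^2 + p^3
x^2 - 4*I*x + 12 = (x - 6*I)*(x + 2*I)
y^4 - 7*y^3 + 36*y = y*(y - 6)*(y - 3)*(y + 2)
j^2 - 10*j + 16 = (j - 8)*(j - 2)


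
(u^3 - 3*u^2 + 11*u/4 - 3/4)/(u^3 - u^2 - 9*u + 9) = (u^2 - 2*u + 3/4)/(u^2 - 9)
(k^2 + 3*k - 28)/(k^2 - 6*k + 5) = (k^2 + 3*k - 28)/(k^2 - 6*k + 5)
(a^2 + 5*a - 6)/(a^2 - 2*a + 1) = (a + 6)/(a - 1)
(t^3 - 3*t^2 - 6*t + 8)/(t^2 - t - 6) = (t^2 - 5*t + 4)/(t - 3)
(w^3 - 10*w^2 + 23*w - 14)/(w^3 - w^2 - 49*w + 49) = (w - 2)/(w + 7)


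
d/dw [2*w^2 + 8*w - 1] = 4*w + 8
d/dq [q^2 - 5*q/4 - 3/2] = 2*q - 5/4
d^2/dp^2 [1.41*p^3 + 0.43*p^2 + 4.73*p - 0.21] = 8.46*p + 0.86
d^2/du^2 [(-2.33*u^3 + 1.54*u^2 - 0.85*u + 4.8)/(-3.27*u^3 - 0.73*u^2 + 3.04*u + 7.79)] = (-44.058018*u^6 + 193.506174*u^5 + 16.6436459999999*u^4 - 651.997596*u^3 + 809.29884*u^2 + 207.647808*u - 370.477428)/(34.965783*u^9 + 23.417451*u^8 - 92.291499*u^7 - 293.04476*u^6 - 25.773006*u^5 + 472.418223*u^4 + 670.941965*u^3 - 83.078013*u^2 - 553.438992*u - 472.729139)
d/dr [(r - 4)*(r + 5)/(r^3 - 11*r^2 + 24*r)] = (-r^4 - 2*r^3 + 95*r^2 - 440*r + 480)/(r^2*(r^4 - 22*r^3 + 169*r^2 - 528*r + 576))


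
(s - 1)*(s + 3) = s^2 + 2*s - 3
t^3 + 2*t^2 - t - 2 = (t - 1)*(t + 1)*(t + 2)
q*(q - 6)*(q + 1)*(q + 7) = q^4 + 2*q^3 - 41*q^2 - 42*q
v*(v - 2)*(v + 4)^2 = v^4 + 6*v^3 - 32*v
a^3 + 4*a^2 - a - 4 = (a - 1)*(a + 1)*(a + 4)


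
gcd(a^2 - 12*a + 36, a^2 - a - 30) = a - 6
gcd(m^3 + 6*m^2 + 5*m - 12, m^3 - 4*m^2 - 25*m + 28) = m^2 + 3*m - 4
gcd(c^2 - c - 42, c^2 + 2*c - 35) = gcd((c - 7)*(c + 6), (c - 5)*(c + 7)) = 1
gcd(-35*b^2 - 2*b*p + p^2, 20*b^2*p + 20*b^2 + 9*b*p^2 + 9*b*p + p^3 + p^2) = 5*b + p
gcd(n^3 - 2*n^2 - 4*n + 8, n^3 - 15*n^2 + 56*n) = 1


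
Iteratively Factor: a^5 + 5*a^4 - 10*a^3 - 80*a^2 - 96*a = (a + 4)*(a^4 + a^3 - 14*a^2 - 24*a) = (a + 2)*(a + 4)*(a^3 - a^2 - 12*a) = a*(a + 2)*(a + 4)*(a^2 - a - 12) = a*(a - 4)*(a + 2)*(a + 4)*(a + 3)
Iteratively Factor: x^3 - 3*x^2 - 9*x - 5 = (x + 1)*(x^2 - 4*x - 5) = (x + 1)^2*(x - 5)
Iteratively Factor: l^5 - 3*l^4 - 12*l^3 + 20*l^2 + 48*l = (l - 3)*(l^4 - 12*l^2 - 16*l) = l*(l - 3)*(l^3 - 12*l - 16) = l*(l - 3)*(l + 2)*(l^2 - 2*l - 8) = l*(l - 4)*(l - 3)*(l + 2)*(l + 2)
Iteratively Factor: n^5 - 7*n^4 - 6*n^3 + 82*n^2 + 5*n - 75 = (n - 1)*(n^4 - 6*n^3 - 12*n^2 + 70*n + 75) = (n - 5)*(n - 1)*(n^3 - n^2 - 17*n - 15) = (n - 5)*(n - 1)*(n + 1)*(n^2 - 2*n - 15) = (n - 5)*(n - 1)*(n + 1)*(n + 3)*(n - 5)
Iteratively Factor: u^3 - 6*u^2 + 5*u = (u - 5)*(u^2 - u) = (u - 5)*(u - 1)*(u)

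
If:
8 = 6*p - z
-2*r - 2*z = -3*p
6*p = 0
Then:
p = 0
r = 8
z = -8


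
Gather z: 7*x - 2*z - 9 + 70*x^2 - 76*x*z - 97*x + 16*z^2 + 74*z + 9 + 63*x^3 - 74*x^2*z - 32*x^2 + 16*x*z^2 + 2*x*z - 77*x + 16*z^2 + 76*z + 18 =63*x^3 + 38*x^2 - 167*x + z^2*(16*x + 32) + z*(-74*x^2 - 74*x + 148) + 18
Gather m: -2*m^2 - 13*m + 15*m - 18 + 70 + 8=-2*m^2 + 2*m + 60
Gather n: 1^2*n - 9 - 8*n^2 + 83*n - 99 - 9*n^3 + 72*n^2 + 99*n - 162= -9*n^3 + 64*n^2 + 183*n - 270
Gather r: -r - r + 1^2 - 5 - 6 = -2*r - 10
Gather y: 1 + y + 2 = y + 3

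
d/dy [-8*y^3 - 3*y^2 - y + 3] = -24*y^2 - 6*y - 1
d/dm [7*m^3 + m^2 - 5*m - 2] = 21*m^2 + 2*m - 5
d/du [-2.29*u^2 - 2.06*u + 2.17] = -4.58*u - 2.06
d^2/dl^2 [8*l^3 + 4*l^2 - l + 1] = 48*l + 8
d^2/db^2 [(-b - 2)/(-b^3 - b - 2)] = 2*((b + 2)*(3*b^2 + 1)^2 - (3*b^2 + 3*b*(b + 2) + 1)*(b^3 + b + 2))/(b^3 + b + 2)^3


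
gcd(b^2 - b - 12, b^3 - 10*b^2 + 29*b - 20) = b - 4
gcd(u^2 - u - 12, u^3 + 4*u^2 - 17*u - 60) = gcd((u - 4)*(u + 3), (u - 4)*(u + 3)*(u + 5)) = u^2 - u - 12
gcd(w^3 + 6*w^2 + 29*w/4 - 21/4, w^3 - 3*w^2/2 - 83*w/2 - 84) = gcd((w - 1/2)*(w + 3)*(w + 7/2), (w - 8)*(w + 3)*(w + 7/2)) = w^2 + 13*w/2 + 21/2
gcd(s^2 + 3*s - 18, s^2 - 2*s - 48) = s + 6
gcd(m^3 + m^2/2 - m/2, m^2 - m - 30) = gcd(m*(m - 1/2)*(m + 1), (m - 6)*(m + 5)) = 1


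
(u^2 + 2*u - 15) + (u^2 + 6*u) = 2*u^2 + 8*u - 15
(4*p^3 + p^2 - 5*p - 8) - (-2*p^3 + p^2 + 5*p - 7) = 6*p^3 - 10*p - 1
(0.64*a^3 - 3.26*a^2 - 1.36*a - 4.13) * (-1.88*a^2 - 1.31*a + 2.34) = -1.2032*a^5 + 5.2904*a^4 + 8.325*a^3 + 1.9176*a^2 + 2.2279*a - 9.6642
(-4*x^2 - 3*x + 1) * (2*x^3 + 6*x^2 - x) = -8*x^5 - 30*x^4 - 12*x^3 + 9*x^2 - x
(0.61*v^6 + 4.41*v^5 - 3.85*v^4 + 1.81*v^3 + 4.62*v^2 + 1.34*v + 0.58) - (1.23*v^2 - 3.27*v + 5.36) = 0.61*v^6 + 4.41*v^5 - 3.85*v^4 + 1.81*v^3 + 3.39*v^2 + 4.61*v - 4.78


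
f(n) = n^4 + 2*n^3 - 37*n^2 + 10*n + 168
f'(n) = 4*n^3 + 6*n^2 - 74*n + 10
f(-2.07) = -10.62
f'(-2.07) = 153.41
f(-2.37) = -58.60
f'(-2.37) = 165.83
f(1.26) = 128.38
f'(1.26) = -65.71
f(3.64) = -13.83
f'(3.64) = 13.05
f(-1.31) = 89.85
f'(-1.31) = 108.24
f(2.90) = 5.34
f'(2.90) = -56.58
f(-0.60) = 148.38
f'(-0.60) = 55.70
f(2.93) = 3.67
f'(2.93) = -54.70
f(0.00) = 168.00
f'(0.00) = 10.00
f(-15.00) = 35568.00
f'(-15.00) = -11030.00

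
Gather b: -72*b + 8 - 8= -72*b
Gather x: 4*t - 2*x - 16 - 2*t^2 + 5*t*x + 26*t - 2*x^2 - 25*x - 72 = -2*t^2 + 30*t - 2*x^2 + x*(5*t - 27) - 88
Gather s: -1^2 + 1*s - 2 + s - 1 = 2*s - 4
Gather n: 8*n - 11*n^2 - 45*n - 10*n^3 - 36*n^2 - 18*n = -10*n^3 - 47*n^2 - 55*n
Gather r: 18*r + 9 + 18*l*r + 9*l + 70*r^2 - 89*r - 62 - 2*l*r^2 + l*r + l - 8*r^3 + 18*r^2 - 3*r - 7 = 10*l - 8*r^3 + r^2*(88 - 2*l) + r*(19*l - 74) - 60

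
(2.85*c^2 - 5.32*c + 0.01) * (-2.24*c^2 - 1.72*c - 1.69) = -6.384*c^4 + 7.0148*c^3 + 4.3115*c^2 + 8.9736*c - 0.0169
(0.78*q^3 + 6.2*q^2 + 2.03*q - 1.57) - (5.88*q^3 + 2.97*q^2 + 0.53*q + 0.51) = -5.1*q^3 + 3.23*q^2 + 1.5*q - 2.08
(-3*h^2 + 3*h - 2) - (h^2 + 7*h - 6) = -4*h^2 - 4*h + 4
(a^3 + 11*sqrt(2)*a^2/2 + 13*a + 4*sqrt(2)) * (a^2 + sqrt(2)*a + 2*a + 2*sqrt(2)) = a^5 + 2*a^4 + 13*sqrt(2)*a^4/2 + 13*sqrt(2)*a^3 + 24*a^3 + 17*sqrt(2)*a^2 + 48*a^2 + 8*a + 34*sqrt(2)*a + 16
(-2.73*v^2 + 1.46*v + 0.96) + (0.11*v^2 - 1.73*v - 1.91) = -2.62*v^2 - 0.27*v - 0.95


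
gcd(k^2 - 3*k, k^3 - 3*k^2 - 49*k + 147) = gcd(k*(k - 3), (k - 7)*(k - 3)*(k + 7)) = k - 3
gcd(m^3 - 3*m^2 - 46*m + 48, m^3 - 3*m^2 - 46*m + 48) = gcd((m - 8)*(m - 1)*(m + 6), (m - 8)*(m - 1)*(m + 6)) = m^3 - 3*m^2 - 46*m + 48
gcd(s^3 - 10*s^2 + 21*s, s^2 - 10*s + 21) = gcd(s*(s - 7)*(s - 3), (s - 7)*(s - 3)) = s^2 - 10*s + 21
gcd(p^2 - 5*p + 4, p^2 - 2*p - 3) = 1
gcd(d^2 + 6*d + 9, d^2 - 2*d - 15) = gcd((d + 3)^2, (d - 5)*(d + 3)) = d + 3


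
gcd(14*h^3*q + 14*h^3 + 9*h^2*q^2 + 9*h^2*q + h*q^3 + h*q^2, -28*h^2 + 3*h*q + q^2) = 7*h + q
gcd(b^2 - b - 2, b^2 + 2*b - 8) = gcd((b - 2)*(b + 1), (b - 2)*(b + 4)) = b - 2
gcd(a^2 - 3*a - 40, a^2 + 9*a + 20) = a + 5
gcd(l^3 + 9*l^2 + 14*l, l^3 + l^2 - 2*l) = l^2 + 2*l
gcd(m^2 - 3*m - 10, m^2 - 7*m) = 1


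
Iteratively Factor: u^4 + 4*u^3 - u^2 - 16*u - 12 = (u + 1)*(u^3 + 3*u^2 - 4*u - 12) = (u + 1)*(u + 2)*(u^2 + u - 6) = (u + 1)*(u + 2)*(u + 3)*(u - 2)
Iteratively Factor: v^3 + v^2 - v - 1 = (v + 1)*(v^2 - 1) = (v + 1)^2*(v - 1)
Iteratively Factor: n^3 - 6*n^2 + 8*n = (n - 2)*(n^2 - 4*n) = (n - 4)*(n - 2)*(n)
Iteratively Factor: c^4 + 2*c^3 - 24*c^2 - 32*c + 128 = (c - 2)*(c^3 + 4*c^2 - 16*c - 64) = (c - 4)*(c - 2)*(c^2 + 8*c + 16) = (c - 4)*(c - 2)*(c + 4)*(c + 4)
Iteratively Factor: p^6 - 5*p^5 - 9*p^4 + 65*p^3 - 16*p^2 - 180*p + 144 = (p + 3)*(p^5 - 8*p^4 + 15*p^3 + 20*p^2 - 76*p + 48) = (p - 2)*(p + 3)*(p^4 - 6*p^3 + 3*p^2 + 26*p - 24) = (p - 2)*(p + 2)*(p + 3)*(p^3 - 8*p^2 + 19*p - 12) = (p - 2)*(p - 1)*(p + 2)*(p + 3)*(p^2 - 7*p + 12) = (p - 4)*(p - 2)*(p - 1)*(p + 2)*(p + 3)*(p - 3)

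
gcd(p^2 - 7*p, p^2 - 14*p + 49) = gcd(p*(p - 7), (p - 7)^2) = p - 7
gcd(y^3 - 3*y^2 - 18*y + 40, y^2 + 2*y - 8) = y^2 + 2*y - 8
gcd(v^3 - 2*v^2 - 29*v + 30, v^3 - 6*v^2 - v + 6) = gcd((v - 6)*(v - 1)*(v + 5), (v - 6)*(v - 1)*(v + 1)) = v^2 - 7*v + 6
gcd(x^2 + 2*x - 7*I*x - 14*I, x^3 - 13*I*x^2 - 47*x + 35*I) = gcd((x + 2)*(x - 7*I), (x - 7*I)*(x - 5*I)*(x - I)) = x - 7*I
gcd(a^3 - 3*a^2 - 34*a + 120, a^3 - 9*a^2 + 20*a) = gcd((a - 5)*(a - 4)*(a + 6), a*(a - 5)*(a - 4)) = a^2 - 9*a + 20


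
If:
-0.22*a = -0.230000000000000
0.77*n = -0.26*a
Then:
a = 1.05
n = -0.35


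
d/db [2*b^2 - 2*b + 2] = 4*b - 2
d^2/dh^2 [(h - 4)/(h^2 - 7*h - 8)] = 2*((11 - 3*h)*(-h^2 + 7*h + 8) - (h - 4)*(2*h - 7)^2)/(-h^2 + 7*h + 8)^3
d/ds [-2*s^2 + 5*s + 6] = 5 - 4*s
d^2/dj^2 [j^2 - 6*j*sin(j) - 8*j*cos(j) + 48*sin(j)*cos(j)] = 6*j*sin(j) + 8*j*cos(j) + 16*sin(j) - 96*sin(2*j) - 12*cos(j) + 2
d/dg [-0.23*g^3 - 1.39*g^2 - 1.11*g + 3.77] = -0.69*g^2 - 2.78*g - 1.11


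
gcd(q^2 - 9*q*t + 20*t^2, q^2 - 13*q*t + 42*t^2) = 1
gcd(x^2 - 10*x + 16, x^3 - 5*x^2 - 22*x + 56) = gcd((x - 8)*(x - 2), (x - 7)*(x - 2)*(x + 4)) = x - 2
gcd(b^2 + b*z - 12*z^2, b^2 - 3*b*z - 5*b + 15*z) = -b + 3*z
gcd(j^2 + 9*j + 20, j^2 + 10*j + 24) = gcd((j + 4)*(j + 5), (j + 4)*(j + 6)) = j + 4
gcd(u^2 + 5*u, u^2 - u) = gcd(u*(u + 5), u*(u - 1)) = u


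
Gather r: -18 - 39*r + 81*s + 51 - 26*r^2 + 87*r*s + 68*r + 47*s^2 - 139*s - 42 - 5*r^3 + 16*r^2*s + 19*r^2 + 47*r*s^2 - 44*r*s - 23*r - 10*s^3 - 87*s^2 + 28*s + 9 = -5*r^3 + r^2*(16*s - 7) + r*(47*s^2 + 43*s + 6) - 10*s^3 - 40*s^2 - 30*s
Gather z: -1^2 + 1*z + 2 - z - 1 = 0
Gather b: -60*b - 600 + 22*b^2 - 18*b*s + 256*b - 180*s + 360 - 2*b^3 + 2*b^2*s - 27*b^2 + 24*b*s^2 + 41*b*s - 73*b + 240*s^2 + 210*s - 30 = -2*b^3 + b^2*(2*s - 5) + b*(24*s^2 + 23*s + 123) + 240*s^2 + 30*s - 270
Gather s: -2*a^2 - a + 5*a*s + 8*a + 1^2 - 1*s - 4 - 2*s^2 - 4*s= -2*a^2 + 7*a - 2*s^2 + s*(5*a - 5) - 3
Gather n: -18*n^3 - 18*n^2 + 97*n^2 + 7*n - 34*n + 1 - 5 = -18*n^3 + 79*n^2 - 27*n - 4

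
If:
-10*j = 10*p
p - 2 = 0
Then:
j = -2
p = 2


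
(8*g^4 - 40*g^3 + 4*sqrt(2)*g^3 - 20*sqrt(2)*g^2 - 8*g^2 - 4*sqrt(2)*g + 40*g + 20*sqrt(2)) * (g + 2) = 8*g^5 - 24*g^4 + 4*sqrt(2)*g^4 - 88*g^3 - 12*sqrt(2)*g^3 - 44*sqrt(2)*g^2 + 24*g^2 + 12*sqrt(2)*g + 80*g + 40*sqrt(2)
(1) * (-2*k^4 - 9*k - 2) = -2*k^4 - 9*k - 2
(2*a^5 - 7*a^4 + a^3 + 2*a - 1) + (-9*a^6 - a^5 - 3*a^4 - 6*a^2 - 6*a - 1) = -9*a^6 + a^5 - 10*a^4 + a^3 - 6*a^2 - 4*a - 2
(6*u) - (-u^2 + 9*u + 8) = u^2 - 3*u - 8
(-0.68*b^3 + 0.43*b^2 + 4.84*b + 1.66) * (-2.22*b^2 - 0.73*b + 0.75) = 1.5096*b^5 - 0.4582*b^4 - 11.5687*b^3 - 6.8959*b^2 + 2.4182*b + 1.245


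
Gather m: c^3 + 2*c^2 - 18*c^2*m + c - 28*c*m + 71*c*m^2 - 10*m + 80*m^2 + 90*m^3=c^3 + 2*c^2 + c + 90*m^3 + m^2*(71*c + 80) + m*(-18*c^2 - 28*c - 10)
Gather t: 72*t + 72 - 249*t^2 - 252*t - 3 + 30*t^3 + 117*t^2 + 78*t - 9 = 30*t^3 - 132*t^2 - 102*t + 60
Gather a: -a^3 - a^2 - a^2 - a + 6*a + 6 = -a^3 - 2*a^2 + 5*a + 6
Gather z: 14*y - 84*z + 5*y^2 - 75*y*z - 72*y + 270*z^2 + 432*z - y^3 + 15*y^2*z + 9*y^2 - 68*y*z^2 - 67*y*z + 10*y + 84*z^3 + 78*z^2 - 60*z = -y^3 + 14*y^2 - 48*y + 84*z^3 + z^2*(348 - 68*y) + z*(15*y^2 - 142*y + 288)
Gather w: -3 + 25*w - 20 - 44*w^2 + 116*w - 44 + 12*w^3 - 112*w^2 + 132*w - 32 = 12*w^3 - 156*w^2 + 273*w - 99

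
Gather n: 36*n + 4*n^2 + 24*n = 4*n^2 + 60*n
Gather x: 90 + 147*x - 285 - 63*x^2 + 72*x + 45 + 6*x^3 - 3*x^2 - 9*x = 6*x^3 - 66*x^2 + 210*x - 150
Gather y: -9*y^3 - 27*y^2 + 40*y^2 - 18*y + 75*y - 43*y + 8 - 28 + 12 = -9*y^3 + 13*y^2 + 14*y - 8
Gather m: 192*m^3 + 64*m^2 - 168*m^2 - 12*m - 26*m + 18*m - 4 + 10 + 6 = 192*m^3 - 104*m^2 - 20*m + 12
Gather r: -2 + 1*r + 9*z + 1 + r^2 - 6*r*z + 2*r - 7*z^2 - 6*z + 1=r^2 + r*(3 - 6*z) - 7*z^2 + 3*z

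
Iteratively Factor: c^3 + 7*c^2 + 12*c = (c + 4)*(c^2 + 3*c) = c*(c + 4)*(c + 3)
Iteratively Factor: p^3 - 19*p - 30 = (p + 3)*(p^2 - 3*p - 10) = (p + 2)*(p + 3)*(p - 5)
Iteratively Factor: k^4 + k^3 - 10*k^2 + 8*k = (k)*(k^3 + k^2 - 10*k + 8) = k*(k - 1)*(k^2 + 2*k - 8) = k*(k - 2)*(k - 1)*(k + 4)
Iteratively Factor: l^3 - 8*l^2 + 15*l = (l - 5)*(l^2 - 3*l) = l*(l - 5)*(l - 3)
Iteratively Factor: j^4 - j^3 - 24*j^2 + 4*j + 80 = (j + 2)*(j^3 - 3*j^2 - 18*j + 40) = (j - 5)*(j + 2)*(j^2 + 2*j - 8) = (j - 5)*(j - 2)*(j + 2)*(j + 4)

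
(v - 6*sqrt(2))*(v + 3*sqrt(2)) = v^2 - 3*sqrt(2)*v - 36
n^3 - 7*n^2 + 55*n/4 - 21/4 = (n - 7/2)*(n - 3)*(n - 1/2)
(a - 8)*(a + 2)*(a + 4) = a^3 - 2*a^2 - 40*a - 64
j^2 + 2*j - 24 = (j - 4)*(j + 6)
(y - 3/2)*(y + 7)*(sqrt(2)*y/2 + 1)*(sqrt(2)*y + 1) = y^4 + 3*sqrt(2)*y^3/2 + 11*y^3/2 - 19*y^2/2 + 33*sqrt(2)*y^2/4 - 63*sqrt(2)*y/4 + 11*y/2 - 21/2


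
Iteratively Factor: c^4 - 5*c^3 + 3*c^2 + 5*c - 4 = (c + 1)*(c^3 - 6*c^2 + 9*c - 4) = (c - 1)*(c + 1)*(c^2 - 5*c + 4) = (c - 1)^2*(c + 1)*(c - 4)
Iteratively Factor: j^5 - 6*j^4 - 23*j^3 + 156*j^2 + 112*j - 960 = (j - 5)*(j^4 - j^3 - 28*j^2 + 16*j + 192) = (j - 5)*(j + 4)*(j^3 - 5*j^2 - 8*j + 48) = (j - 5)*(j - 4)*(j + 4)*(j^2 - j - 12) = (j - 5)*(j - 4)^2*(j + 4)*(j + 3)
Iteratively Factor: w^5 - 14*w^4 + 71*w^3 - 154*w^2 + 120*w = (w)*(w^4 - 14*w^3 + 71*w^2 - 154*w + 120) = w*(w - 3)*(w^3 - 11*w^2 + 38*w - 40) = w*(w - 5)*(w - 3)*(w^2 - 6*w + 8) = w*(w - 5)*(w - 3)*(w - 2)*(w - 4)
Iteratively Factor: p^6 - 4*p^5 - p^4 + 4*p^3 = (p - 1)*(p^5 - 3*p^4 - 4*p^3) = (p - 4)*(p - 1)*(p^4 + p^3) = p*(p - 4)*(p - 1)*(p^3 + p^2) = p*(p - 4)*(p - 1)*(p + 1)*(p^2) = p^2*(p - 4)*(p - 1)*(p + 1)*(p)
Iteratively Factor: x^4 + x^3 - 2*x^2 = (x)*(x^3 + x^2 - 2*x) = x^2*(x^2 + x - 2) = x^2*(x + 2)*(x - 1)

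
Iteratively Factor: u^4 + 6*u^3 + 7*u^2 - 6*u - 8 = (u + 1)*(u^3 + 5*u^2 + 2*u - 8) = (u - 1)*(u + 1)*(u^2 + 6*u + 8) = (u - 1)*(u + 1)*(u + 2)*(u + 4)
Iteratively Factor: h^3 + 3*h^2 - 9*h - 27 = (h + 3)*(h^2 - 9) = (h - 3)*(h + 3)*(h + 3)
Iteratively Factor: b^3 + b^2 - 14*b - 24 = (b + 3)*(b^2 - 2*b - 8) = (b - 4)*(b + 3)*(b + 2)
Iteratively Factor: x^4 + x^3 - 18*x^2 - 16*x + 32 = (x + 4)*(x^3 - 3*x^2 - 6*x + 8) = (x - 1)*(x + 4)*(x^2 - 2*x - 8) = (x - 1)*(x + 2)*(x + 4)*(x - 4)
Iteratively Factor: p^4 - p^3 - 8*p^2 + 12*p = (p + 3)*(p^3 - 4*p^2 + 4*p) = (p - 2)*(p + 3)*(p^2 - 2*p) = p*(p - 2)*(p + 3)*(p - 2)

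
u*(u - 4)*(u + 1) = u^3 - 3*u^2 - 4*u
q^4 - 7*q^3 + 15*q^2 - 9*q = q*(q - 3)^2*(q - 1)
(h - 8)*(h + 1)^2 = h^3 - 6*h^2 - 15*h - 8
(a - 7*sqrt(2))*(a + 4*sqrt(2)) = a^2 - 3*sqrt(2)*a - 56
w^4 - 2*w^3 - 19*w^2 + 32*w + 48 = (w - 4)*(w - 3)*(w + 1)*(w + 4)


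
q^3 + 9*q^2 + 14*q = q*(q + 2)*(q + 7)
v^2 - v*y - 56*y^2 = (v - 8*y)*(v + 7*y)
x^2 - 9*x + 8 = (x - 8)*(x - 1)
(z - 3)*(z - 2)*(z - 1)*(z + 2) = z^4 - 4*z^3 - z^2 + 16*z - 12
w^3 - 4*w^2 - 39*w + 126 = (w - 7)*(w - 3)*(w + 6)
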